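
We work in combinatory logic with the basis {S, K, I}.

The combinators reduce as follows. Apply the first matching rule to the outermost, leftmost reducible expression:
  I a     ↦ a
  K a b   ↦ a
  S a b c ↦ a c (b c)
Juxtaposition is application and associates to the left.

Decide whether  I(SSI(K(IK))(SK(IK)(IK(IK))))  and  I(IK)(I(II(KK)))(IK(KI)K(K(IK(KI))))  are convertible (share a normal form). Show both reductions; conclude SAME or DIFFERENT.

Term A:
  start: I(SSI(K(IK))(SK(IK)(IK(IK))))
  [1] SSI(K(IK))(SK(IK)(IK(IK)))
  [2] S(K(IK))(I(K(IK)))(SK(IK)(IK(IK)))
  [3] K(IK)(SK(IK)(IK(IK)))(I(K(IK))(SK(IK)(IK(IK))))
  [4] IK(I(K(IK))(SK(IK)(IK(IK))))
  [5] K(I(K(IK))(SK(IK)(IK(IK))))
  [6] K(K(IK)(SK(IK)(IK(IK))))
  [7] K(IK)
  [8] KK

Term B:
  start: I(IK)(I(II(KK)))(IK(KI)K(K(IK(KI))))
  [1] IK(I(II(KK)))(IK(KI)K(K(IK(KI))))
  [2] K(I(II(KK)))(IK(KI)K(K(IK(KI))))
  [3] I(II(KK))
  [4] II(KK)
  [5] I(KK)
  [6] KK

Answer: SAME — A ⇓ KK, B ⇓ KK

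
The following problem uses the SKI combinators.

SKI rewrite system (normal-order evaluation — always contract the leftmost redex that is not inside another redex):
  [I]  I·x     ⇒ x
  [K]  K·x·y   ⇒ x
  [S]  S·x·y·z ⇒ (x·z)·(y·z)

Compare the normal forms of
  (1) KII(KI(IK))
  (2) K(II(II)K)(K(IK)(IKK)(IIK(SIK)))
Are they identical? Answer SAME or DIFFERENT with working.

Term A:
  start: KII(KI(IK))
  [1] I(KI(IK))
  [2] KI(IK)
  [3] I

Term B:
  start: K(II(II)K)(K(IK)(IKK)(IIK(SIK)))
  [1] II(II)K
  [2] I(II)K
  [3] IIK
  [4] IK
  [5] K

Answer: DIFFERENT — A ⇓ I, B ⇓ K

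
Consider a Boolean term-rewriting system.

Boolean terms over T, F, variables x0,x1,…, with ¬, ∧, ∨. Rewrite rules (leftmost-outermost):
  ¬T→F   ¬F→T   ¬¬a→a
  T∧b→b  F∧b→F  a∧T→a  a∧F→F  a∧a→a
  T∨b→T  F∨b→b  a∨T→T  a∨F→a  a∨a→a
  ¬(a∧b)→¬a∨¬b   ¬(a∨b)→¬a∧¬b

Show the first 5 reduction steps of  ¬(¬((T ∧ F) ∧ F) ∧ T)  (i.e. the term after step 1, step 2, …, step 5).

Answer: after 5 steps: F

Working:
  start: ¬(¬((T ∧ F) ∧ F) ∧ T)
  →1  ¬¬((T ∧ F) ∧ F) ∨ ¬T
  →2  ((T ∧ F) ∧ F) ∨ ¬T
  →3  F ∨ ¬T
  →4  ¬T
  →5  F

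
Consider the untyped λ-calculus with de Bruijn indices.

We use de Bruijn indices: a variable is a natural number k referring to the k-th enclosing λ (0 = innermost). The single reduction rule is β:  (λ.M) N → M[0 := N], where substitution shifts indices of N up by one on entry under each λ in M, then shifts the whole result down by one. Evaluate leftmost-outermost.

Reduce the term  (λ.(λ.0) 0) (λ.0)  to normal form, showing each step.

  start: (λ.(λ.0) 0) (λ.0)
  →1  (λ.0) (λ.0)
  →2  λ.0

Answer: normal form = λ.0  (in 2 steps)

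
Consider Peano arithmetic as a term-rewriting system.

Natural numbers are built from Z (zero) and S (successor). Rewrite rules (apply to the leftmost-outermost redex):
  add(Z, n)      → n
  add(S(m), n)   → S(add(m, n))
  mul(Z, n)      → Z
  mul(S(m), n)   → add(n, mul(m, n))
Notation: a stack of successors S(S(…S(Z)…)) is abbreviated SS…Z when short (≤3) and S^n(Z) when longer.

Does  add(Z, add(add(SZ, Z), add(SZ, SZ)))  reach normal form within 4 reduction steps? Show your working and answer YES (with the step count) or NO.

Answer: NO — after 4 steps the term is S(add(Z, add(SZ, SZ))), not yet normal

Reduction:
  start: add(Z, add(add(SZ, Z), add(SZ, SZ)))
  →1  add(add(SZ, Z), add(SZ, SZ))
  →2  add(S(add(Z, Z)), add(SZ, SZ))
  →3  S(add(add(Z, Z), add(SZ, SZ)))
  →4  S(add(Z, add(SZ, SZ)))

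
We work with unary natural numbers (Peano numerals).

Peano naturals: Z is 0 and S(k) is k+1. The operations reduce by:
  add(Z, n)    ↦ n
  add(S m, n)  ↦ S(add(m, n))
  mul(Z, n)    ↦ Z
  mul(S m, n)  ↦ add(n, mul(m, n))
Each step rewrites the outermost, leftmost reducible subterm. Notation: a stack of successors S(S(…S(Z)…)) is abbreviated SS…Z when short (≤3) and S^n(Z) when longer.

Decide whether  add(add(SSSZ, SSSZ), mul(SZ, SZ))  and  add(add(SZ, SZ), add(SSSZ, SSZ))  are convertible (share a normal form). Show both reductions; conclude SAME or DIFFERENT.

Term A:
  start: add(add(SSSZ, SSSZ), mul(SZ, SZ))
  →1  add(S(add(SSZ, SSSZ)), mul(SZ, SZ))
  →2  S(add(add(SSZ, SSSZ), mul(SZ, SZ)))
  →3  S(add(S(add(SZ, SSSZ)), mul(SZ, SZ)))
  →4  S(S(add(add(SZ, SSSZ), mul(SZ, SZ))))
  →5  S(S(add(S(add(Z, SSSZ)), mul(SZ, SZ))))
  →6  S(S(S(add(add(Z, SSSZ), mul(SZ, SZ)))))
  →7  S(S(S(add(SSSZ, mul(SZ, SZ)))))
  →8  S(S(S(S(add(SSZ, mul(SZ, SZ))))))
  →9  S(S(S(S(S(add(SZ, mul(SZ, SZ)))))))
  →10  S(S(S(S(S(S(add(Z, mul(SZ, SZ))))))))
  →11  S(S(S(S(S(S(mul(SZ, SZ)))))))
  →12  S(S(S(S(S(S(add(SZ, mul(Z, SZ))))))))
  →13  S(S(S(S(S(S(S(add(Z, mul(Z, SZ)))))))))
  →14  S(S(S(S(S(S(S(mul(Z, SZ))))))))
  →15  S^7(Z)

Term B:
  start: add(add(SZ, SZ), add(SSSZ, SSZ))
  →1  add(S(add(Z, SZ)), add(SSSZ, SSZ))
  →2  S(add(add(Z, SZ), add(SSSZ, SSZ)))
  →3  S(add(SZ, add(SSSZ, SSZ)))
  →4  S(S(add(Z, add(SSSZ, SSZ))))
  →5  S(S(add(SSSZ, SSZ)))
  →6  S(S(S(add(SSZ, SSZ))))
  →7  S(S(S(S(add(SZ, SSZ)))))
  →8  S(S(S(S(S(add(Z, SSZ))))))
  →9  S^7(Z)

Answer: SAME — A ⇓ S^7(Z), B ⇓ S^7(Z)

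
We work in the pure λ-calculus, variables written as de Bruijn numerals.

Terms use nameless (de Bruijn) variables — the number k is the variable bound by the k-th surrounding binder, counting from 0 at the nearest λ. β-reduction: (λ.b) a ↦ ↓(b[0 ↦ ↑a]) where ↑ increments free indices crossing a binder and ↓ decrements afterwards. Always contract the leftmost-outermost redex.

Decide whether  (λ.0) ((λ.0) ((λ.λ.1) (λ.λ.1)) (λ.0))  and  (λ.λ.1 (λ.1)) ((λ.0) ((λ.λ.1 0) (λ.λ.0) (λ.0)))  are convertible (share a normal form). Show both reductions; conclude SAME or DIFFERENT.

Term A:
  start: (λ.0) ((λ.0) ((λ.λ.1) (λ.λ.1)) (λ.0))
  [1] (λ.0) ((λ.λ.1) (λ.λ.1)) (λ.0)
  [2] (λ.λ.1) (λ.λ.1) (λ.0)
  [3] (λ.λ.λ.1) (λ.0)
  [4] λ.λ.1

Term B:
  start: (λ.λ.1 (λ.1)) ((λ.0) ((λ.λ.1 0) (λ.λ.0) (λ.0)))
  [1] λ.(λ.0) ((λ.λ.1 0) (λ.λ.0) (λ.0)) (λ.1)
  [2] λ.(λ.λ.1 0) (λ.λ.0) (λ.0) (λ.1)
  [3] λ.(λ.(λ.λ.0) 0) (λ.0) (λ.1)
  [4] λ.(λ.λ.0) (λ.0) (λ.1)
  [5] λ.(λ.0) (λ.1)
  [6] λ.λ.1

Answer: SAME — A ⇓ λ.λ.1, B ⇓ λ.λ.1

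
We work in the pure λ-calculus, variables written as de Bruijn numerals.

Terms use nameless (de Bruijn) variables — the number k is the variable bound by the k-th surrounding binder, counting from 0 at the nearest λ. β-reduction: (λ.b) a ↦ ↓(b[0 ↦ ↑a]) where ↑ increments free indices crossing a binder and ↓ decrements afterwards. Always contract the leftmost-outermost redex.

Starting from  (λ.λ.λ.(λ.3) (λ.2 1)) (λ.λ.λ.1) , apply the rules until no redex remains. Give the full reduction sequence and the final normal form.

  start: (λ.λ.λ.(λ.3) (λ.2 1)) (λ.λ.λ.1)
  step 1: λ.λ.(λ.λ.λ.λ.1) (λ.2 1)
  step 2: λ.λ.λ.λ.λ.1

Answer: normal form = λ.λ.λ.λ.λ.1  (in 2 steps)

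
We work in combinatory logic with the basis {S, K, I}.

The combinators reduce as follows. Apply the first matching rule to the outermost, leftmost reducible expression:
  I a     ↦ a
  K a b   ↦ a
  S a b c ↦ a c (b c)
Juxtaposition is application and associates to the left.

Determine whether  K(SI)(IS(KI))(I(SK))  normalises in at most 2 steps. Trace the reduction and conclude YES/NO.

  start: K(SI)(IS(KI))(I(SK))
  →1  SI(I(SK))
  →2  SI(SK)

Answer: YES — reaches normal form SI(SK) in 2 ≤ 2 steps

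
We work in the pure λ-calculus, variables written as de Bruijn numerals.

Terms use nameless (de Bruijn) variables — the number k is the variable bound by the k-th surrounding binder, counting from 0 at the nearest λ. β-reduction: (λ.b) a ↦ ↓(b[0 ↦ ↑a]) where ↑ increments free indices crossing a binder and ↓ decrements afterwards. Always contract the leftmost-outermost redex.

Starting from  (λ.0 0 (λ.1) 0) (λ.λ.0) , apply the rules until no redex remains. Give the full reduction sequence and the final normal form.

  start: (λ.0 0 (λ.1) 0) (λ.λ.0)
  →1  (λ.λ.0) (λ.λ.0) (λ.λ.λ.0) (λ.λ.0)
  →2  (λ.0) (λ.λ.λ.0) (λ.λ.0)
  →3  (λ.λ.λ.0) (λ.λ.0)
  →4  λ.λ.0

Answer: normal form = λ.λ.0  (in 4 steps)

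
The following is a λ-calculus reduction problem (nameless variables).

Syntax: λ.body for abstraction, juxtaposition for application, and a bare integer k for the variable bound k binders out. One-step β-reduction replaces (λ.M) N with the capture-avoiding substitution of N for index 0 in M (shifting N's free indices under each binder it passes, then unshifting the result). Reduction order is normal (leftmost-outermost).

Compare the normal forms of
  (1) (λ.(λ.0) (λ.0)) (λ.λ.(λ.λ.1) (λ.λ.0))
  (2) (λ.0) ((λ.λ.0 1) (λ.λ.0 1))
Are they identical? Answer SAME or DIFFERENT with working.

Answer: DIFFERENT — A ⇓ λ.0, B ⇓ λ.0 (λ.λ.0 1)

Derivation:
Term A:
  start: (λ.(λ.0) (λ.0)) (λ.λ.(λ.λ.1) (λ.λ.0))
  →1  (λ.0) (λ.0)
  →2  λ.0

Term B:
  start: (λ.0) ((λ.λ.0 1) (λ.λ.0 1))
  →1  (λ.λ.0 1) (λ.λ.0 1)
  →2  λ.0 (λ.λ.0 1)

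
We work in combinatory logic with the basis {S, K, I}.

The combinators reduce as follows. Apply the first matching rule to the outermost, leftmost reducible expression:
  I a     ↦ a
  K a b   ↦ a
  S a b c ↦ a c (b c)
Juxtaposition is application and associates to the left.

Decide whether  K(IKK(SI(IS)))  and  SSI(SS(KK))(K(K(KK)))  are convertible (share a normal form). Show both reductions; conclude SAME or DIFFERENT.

Term A:
  start: K(IKK(SI(IS)))
  [1] K(KK(SI(IS)))
  [2] KK

Term B:
  start: SSI(SS(KK))(K(K(KK)))
  [1] S(SS(KK))(I(SS(KK)))(K(K(KK)))
  [2] SS(KK)(K(K(KK)))(I(SS(KK))(K(K(KK))))
  [3] S(K(K(KK)))(KK(K(K(KK))))(I(SS(KK))(K(K(KK))))
  [4] K(K(KK))(I(SS(KK))(K(K(KK))))(KK(K(K(KK)))(I(SS(KK))(K(K(KK)))))
  [5] K(KK)(KK(K(K(KK)))(I(SS(KK))(K(K(KK)))))
  [6] KK

Answer: SAME — A ⇓ KK, B ⇓ KK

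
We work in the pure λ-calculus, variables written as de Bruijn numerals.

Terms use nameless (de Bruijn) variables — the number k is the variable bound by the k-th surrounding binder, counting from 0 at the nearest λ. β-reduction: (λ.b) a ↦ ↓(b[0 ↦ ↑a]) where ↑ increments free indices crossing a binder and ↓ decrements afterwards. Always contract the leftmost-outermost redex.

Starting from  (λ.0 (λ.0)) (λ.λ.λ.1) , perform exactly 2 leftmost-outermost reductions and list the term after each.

Answer: after 2 steps: λ.λ.1

Working:
  start: (λ.0 (λ.0)) (λ.λ.λ.1)
  [1] (λ.λ.λ.1) (λ.0)
  [2] λ.λ.1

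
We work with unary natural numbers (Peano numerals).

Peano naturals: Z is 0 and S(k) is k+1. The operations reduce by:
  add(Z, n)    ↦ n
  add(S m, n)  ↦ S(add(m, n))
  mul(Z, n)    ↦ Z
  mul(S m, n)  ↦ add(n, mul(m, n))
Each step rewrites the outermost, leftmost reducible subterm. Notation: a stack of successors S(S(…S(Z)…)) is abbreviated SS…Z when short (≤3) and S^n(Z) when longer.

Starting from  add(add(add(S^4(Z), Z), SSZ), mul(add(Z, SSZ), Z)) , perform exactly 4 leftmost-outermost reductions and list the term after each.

Answer: after 4 steps: S(add(add(S(add(SSZ, Z)), SSZ), mul(add(Z, SSZ), Z)))

Reduction:
  start: add(add(add(S^4(Z), Z), SSZ), mul(add(Z, SSZ), Z))
  step 1: add(add(S(add(SSSZ, Z)), SSZ), mul(add(Z, SSZ), Z))
  step 2: add(S(add(add(SSSZ, Z), SSZ)), mul(add(Z, SSZ), Z))
  step 3: S(add(add(add(SSSZ, Z), SSZ), mul(add(Z, SSZ), Z)))
  step 4: S(add(add(S(add(SSZ, Z)), SSZ), mul(add(Z, SSZ), Z)))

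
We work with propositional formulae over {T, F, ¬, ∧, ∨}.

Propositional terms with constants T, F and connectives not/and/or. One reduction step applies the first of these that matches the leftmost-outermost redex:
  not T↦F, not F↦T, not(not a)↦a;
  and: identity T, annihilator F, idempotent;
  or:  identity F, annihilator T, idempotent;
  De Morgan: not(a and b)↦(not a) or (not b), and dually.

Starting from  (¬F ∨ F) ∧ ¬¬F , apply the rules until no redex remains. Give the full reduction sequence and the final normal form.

Answer: normal form = F  (in 4 steps)

Reduction:
  start: (¬F ∨ F) ∧ ¬¬F
  [1] ¬F ∧ ¬¬F
  [2] T ∧ ¬¬F
  [3] ¬¬F
  [4] F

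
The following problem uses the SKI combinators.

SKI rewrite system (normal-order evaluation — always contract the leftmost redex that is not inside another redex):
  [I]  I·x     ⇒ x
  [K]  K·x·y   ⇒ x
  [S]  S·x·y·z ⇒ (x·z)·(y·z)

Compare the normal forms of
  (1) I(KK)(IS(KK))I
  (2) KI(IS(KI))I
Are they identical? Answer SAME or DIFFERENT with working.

Answer: DIFFERENT — A ⇓ KI, B ⇓ I

Working:
Term A:
  start: I(KK)(IS(KK))I
  [1] KK(IS(KK))I
  [2] KI

Term B:
  start: KI(IS(KI))I
  [1] II
  [2] I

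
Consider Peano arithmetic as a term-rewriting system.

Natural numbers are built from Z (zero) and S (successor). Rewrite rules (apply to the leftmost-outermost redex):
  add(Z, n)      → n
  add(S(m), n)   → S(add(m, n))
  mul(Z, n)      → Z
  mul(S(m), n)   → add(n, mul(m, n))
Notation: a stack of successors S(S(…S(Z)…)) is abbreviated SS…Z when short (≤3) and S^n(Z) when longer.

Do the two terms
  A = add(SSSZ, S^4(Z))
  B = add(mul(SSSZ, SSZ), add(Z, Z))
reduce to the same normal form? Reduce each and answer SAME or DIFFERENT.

Term A:
  start: add(SSSZ, S^4(Z))
  →1  S(add(SSZ, S^4(Z)))
  →2  S(S(add(SZ, S^4(Z))))
  →3  S(S(S(add(Z, S^4(Z)))))
  →4  S^7(Z)

Term B:
  start: add(mul(SSSZ, SSZ), add(Z, Z))
  →1  add(add(SSZ, mul(SSZ, SSZ)), add(Z, Z))
  →2  add(S(add(SZ, mul(SSZ, SSZ))), add(Z, Z))
  →3  S(add(add(SZ, mul(SSZ, SSZ)), add(Z, Z)))
  →4  S(add(S(add(Z, mul(SSZ, SSZ))), add(Z, Z)))
  →5  S(S(add(add(Z, mul(SSZ, SSZ)), add(Z, Z))))
  →6  S(S(add(mul(SSZ, SSZ), add(Z, Z))))
  →7  S(S(add(add(SSZ, mul(SZ, SSZ)), add(Z, Z))))
  →8  S(S(add(S(add(SZ, mul(SZ, SSZ))), add(Z, Z))))
  →9  S(S(S(add(add(SZ, mul(SZ, SSZ)), add(Z, Z)))))
  →10  S(S(S(add(S(add(Z, mul(SZ, SSZ))), add(Z, Z)))))
  →11  S(S(S(S(add(add(Z, mul(SZ, SSZ)), add(Z, Z))))))
  →12  S(S(S(S(add(mul(SZ, SSZ), add(Z, Z))))))
  →13  S(S(S(S(add(add(SSZ, mul(Z, SSZ)), add(Z, Z))))))
  →14  S(S(S(S(add(S(add(SZ, mul(Z, SSZ))), add(Z, Z))))))
  →15  S(S(S(S(S(add(add(SZ, mul(Z, SSZ)), add(Z, Z)))))))
  →16  S(S(S(S(S(add(S(add(Z, mul(Z, SSZ))), add(Z, Z)))))))
  →17  S(S(S(S(S(S(add(add(Z, mul(Z, SSZ)), add(Z, Z))))))))
  →18  S(S(S(S(S(S(add(mul(Z, SSZ), add(Z, Z))))))))
  →19  S(S(S(S(S(S(add(Z, add(Z, Z))))))))
  →20  S(S(S(S(S(S(add(Z, Z)))))))
  →21  S^6(Z)

Answer: DIFFERENT — A ⇓ S^7(Z), B ⇓ S^6(Z)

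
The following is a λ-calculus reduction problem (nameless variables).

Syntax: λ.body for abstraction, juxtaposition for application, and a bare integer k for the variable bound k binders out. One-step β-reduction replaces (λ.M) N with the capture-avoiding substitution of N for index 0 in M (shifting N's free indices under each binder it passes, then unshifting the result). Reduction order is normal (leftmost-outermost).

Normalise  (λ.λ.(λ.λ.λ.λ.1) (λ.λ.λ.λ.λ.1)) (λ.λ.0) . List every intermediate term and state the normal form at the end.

  start: (λ.λ.(λ.λ.λ.λ.1) (λ.λ.λ.λ.λ.1)) (λ.λ.0)
  step 1: λ.(λ.λ.λ.λ.1) (λ.λ.λ.λ.λ.1)
  step 2: λ.λ.λ.λ.1

Answer: normal form = λ.λ.λ.λ.1  (in 2 steps)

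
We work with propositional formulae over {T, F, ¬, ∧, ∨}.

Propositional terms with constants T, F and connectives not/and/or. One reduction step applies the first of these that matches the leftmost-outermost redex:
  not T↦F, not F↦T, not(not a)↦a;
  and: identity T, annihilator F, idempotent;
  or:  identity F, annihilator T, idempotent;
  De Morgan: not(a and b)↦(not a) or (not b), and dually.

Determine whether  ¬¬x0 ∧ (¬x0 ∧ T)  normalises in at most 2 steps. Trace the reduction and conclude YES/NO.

  start: ¬¬x0 ∧ (¬x0 ∧ T)
  →1  x0 ∧ (¬x0 ∧ T)
  →2  x0 ∧ ¬x0

Answer: YES — reaches normal form x0 ∧ ¬x0 in 2 ≤ 2 steps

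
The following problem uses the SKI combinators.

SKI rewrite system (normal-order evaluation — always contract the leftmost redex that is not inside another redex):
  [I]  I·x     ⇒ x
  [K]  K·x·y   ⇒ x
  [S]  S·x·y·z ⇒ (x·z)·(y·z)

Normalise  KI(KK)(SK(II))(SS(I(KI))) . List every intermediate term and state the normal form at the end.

Answer: normal form = SS(KI)  (in 5 steps)

Working:
  start: KI(KK)(SK(II))(SS(I(KI)))
  →1  I(SK(II))(SS(I(KI)))
  →2  SK(II)(SS(I(KI)))
  →3  K(SS(I(KI)))(II(SS(I(KI))))
  →4  SS(I(KI))
  →5  SS(KI)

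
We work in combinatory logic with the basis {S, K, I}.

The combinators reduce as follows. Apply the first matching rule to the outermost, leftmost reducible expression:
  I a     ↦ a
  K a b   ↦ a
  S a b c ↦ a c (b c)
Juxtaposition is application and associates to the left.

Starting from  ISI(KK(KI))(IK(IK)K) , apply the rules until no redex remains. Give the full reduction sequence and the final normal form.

Answer: normal form = K(KK)  (in 10 steps)

Reduction:
  start: ISI(KK(KI))(IK(IK)K)
  →1  SI(KK(KI))(IK(IK)K)
  →2  I(IK(IK)K)(KK(KI)(IK(IK)K))
  →3  IK(IK)K(KK(KI)(IK(IK)K))
  →4  K(IK)K(KK(KI)(IK(IK)K))
  →5  IK(KK(KI)(IK(IK)K))
  →6  K(KK(KI)(IK(IK)K))
  →7  K(K(IK(IK)K))
  →8  K(K(K(IK)K))
  →9  K(K(IK))
  →10  K(KK)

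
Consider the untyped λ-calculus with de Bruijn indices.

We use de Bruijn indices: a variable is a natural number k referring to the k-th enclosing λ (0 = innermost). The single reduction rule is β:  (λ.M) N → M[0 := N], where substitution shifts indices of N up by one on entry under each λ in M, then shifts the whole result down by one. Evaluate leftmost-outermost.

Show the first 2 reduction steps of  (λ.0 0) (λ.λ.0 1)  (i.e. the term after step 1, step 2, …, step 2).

Answer: after 2 steps: λ.0 (λ.λ.0 1)

Reduction:
  start: (λ.0 0) (λ.λ.0 1)
  [1] (λ.λ.0 1) (λ.λ.0 1)
  [2] λ.0 (λ.λ.0 1)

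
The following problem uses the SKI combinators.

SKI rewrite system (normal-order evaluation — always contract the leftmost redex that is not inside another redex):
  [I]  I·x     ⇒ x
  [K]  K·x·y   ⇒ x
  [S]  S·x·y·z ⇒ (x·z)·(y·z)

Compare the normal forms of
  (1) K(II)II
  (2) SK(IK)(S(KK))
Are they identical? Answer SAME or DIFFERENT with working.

Term A:
  start: K(II)II
  [1] III
  [2] II
  [3] I

Term B:
  start: SK(IK)(S(KK))
  [1] K(S(KK))(IK(S(KK)))
  [2] S(KK)

Answer: DIFFERENT — A ⇓ I, B ⇓ S(KK)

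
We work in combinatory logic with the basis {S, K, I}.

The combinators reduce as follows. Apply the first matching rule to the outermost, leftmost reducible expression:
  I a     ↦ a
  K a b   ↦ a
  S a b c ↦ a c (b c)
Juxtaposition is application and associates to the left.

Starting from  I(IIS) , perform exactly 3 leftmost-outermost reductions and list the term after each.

Answer: after 3 steps: S

Reduction:
  start: I(IIS)
  [1] IIS
  [2] IS
  [3] S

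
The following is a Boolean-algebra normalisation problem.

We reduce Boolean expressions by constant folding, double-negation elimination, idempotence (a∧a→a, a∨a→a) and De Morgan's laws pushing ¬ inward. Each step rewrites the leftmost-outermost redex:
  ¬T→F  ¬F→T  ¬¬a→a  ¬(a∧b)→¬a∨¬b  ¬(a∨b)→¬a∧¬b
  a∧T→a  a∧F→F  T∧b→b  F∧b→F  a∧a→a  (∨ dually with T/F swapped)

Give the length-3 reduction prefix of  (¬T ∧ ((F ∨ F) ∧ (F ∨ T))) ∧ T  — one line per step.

Answer: after 3 steps: F

Working:
  start: (¬T ∧ ((F ∨ F) ∧ (F ∨ T))) ∧ T
  →1  ¬T ∧ ((F ∨ F) ∧ (F ∨ T))
  →2  F ∧ ((F ∨ F) ∧ (F ∨ T))
  →3  F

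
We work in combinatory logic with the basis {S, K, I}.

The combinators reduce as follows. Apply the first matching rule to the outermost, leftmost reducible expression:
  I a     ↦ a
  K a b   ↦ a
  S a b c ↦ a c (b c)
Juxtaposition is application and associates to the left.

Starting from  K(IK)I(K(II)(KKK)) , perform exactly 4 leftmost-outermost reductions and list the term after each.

Answer: after 4 steps: KI

Reduction:
  start: K(IK)I(K(II)(KKK))
  step 1: IK(K(II)(KKK))
  step 2: K(K(II)(KKK))
  step 3: K(II)
  step 4: KI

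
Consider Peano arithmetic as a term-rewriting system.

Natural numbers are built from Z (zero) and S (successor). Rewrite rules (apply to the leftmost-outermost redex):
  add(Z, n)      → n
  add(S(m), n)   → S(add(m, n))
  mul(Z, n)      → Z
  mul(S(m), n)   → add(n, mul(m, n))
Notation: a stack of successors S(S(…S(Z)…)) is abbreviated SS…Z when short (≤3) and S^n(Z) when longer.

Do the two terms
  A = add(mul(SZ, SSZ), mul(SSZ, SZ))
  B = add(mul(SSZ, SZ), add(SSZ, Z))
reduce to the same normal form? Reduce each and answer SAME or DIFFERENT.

Term A:
  start: add(mul(SZ, SSZ), mul(SSZ, SZ))
  [1] add(add(SSZ, mul(Z, SSZ)), mul(SSZ, SZ))
  [2] add(S(add(SZ, mul(Z, SSZ))), mul(SSZ, SZ))
  [3] S(add(add(SZ, mul(Z, SSZ)), mul(SSZ, SZ)))
  [4] S(add(S(add(Z, mul(Z, SSZ))), mul(SSZ, SZ)))
  [5] S(S(add(add(Z, mul(Z, SSZ)), mul(SSZ, SZ))))
  [6] S(S(add(mul(Z, SSZ), mul(SSZ, SZ))))
  [7] S(S(add(Z, mul(SSZ, SZ))))
  [8] S(S(mul(SSZ, SZ)))
  [9] S(S(add(SZ, mul(SZ, SZ))))
  [10] S(S(S(add(Z, mul(SZ, SZ)))))
  [11] S(S(S(mul(SZ, SZ))))
  [12] S(S(S(add(SZ, mul(Z, SZ)))))
  [13] S(S(S(S(add(Z, mul(Z, SZ))))))
  [14] S(S(S(S(mul(Z, SZ)))))
  [15] S^4(Z)

Term B:
  start: add(mul(SSZ, SZ), add(SSZ, Z))
  [1] add(add(SZ, mul(SZ, SZ)), add(SSZ, Z))
  [2] add(S(add(Z, mul(SZ, SZ))), add(SSZ, Z))
  [3] S(add(add(Z, mul(SZ, SZ)), add(SSZ, Z)))
  [4] S(add(mul(SZ, SZ), add(SSZ, Z)))
  [5] S(add(add(SZ, mul(Z, SZ)), add(SSZ, Z)))
  [6] S(add(S(add(Z, mul(Z, SZ))), add(SSZ, Z)))
  [7] S(S(add(add(Z, mul(Z, SZ)), add(SSZ, Z))))
  [8] S(S(add(mul(Z, SZ), add(SSZ, Z))))
  [9] S(S(add(Z, add(SSZ, Z))))
  [10] S(S(add(SSZ, Z)))
  [11] S(S(S(add(SZ, Z))))
  [12] S(S(S(S(add(Z, Z)))))
  [13] S^4(Z)

Answer: SAME — A ⇓ S^4(Z), B ⇓ S^4(Z)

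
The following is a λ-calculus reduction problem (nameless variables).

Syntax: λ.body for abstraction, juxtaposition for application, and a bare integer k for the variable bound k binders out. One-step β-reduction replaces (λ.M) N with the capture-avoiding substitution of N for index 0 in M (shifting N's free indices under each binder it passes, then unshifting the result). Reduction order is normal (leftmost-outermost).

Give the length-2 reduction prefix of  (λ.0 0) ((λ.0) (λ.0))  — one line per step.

  start: (λ.0 0) ((λ.0) (λ.0))
  [1] (λ.0) (λ.0) ((λ.0) (λ.0))
  [2] (λ.0) ((λ.0) (λ.0))

Answer: after 2 steps: (λ.0) ((λ.0) (λ.0))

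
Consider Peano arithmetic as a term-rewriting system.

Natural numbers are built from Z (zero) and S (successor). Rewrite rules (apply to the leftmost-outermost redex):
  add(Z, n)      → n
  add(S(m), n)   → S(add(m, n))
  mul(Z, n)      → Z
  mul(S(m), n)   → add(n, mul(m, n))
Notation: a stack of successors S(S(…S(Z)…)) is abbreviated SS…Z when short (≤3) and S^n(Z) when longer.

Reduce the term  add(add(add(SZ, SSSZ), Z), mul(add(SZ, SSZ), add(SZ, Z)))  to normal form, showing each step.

  start: add(add(add(SZ, SSSZ), Z), mul(add(SZ, SSZ), add(SZ, Z)))
  step 1: add(add(S(add(Z, SSSZ)), Z), mul(add(SZ, SSZ), add(SZ, Z)))
  step 2: add(S(add(add(Z, SSSZ), Z)), mul(add(SZ, SSZ), add(SZ, Z)))
  step 3: S(add(add(add(Z, SSSZ), Z), mul(add(SZ, SSZ), add(SZ, Z))))
  step 4: S(add(add(SSSZ, Z), mul(add(SZ, SSZ), add(SZ, Z))))
  step 5: S(add(S(add(SSZ, Z)), mul(add(SZ, SSZ), add(SZ, Z))))
  step 6: S(S(add(add(SSZ, Z), mul(add(SZ, SSZ), add(SZ, Z)))))
  step 7: S(S(add(S(add(SZ, Z)), mul(add(SZ, SSZ), add(SZ, Z)))))
  step 8: S(S(S(add(add(SZ, Z), mul(add(SZ, SSZ), add(SZ, Z))))))
  step 9: S(S(S(add(S(add(Z, Z)), mul(add(SZ, SSZ), add(SZ, Z))))))
  step 10: S(S(S(S(add(add(Z, Z), mul(add(SZ, SSZ), add(SZ, Z)))))))
  step 11: S(S(S(S(add(Z, mul(add(SZ, SSZ), add(SZ, Z)))))))
  step 12: S(S(S(S(mul(add(SZ, SSZ), add(SZ, Z))))))
  step 13: S(S(S(S(mul(S(add(Z, SSZ)), add(SZ, Z))))))
  step 14: S(S(S(S(add(add(SZ, Z), mul(add(Z, SSZ), add(SZ, Z)))))))
  step 15: S(S(S(S(add(S(add(Z, Z)), mul(add(Z, SSZ), add(SZ, Z)))))))
  step 16: S(S(S(S(S(add(add(Z, Z), mul(add(Z, SSZ), add(SZ, Z))))))))
  step 17: S(S(S(S(S(add(Z, mul(add(Z, SSZ), add(SZ, Z))))))))
  step 18: S(S(S(S(S(mul(add(Z, SSZ), add(SZ, Z)))))))
  step 19: S(S(S(S(S(mul(SSZ, add(SZ, Z)))))))
  step 20: S(S(S(S(S(add(add(SZ, Z), mul(SZ, add(SZ, Z))))))))
  step 21: S(S(S(S(S(add(S(add(Z, Z)), mul(SZ, add(SZ, Z))))))))
  step 22: S(S(S(S(S(S(add(add(Z, Z), mul(SZ, add(SZ, Z)))))))))
  step 23: S(S(S(S(S(S(add(Z, mul(SZ, add(SZ, Z)))))))))
  step 24: S(S(S(S(S(S(mul(SZ, add(SZ, Z))))))))
  step 25: S(S(S(S(S(S(add(add(SZ, Z), mul(Z, add(SZ, Z)))))))))
  step 26: S(S(S(S(S(S(add(S(add(Z, Z)), mul(Z, add(SZ, Z)))))))))
  step 27: S(S(S(S(S(S(S(add(add(Z, Z), mul(Z, add(SZ, Z))))))))))
  step 28: S(S(S(S(S(S(S(add(Z, mul(Z, add(SZ, Z))))))))))
  step 29: S(S(S(S(S(S(S(mul(Z, add(SZ, Z)))))))))
  step 30: S^7(Z)

Answer: normal form = S^7(Z)  (in 30 steps)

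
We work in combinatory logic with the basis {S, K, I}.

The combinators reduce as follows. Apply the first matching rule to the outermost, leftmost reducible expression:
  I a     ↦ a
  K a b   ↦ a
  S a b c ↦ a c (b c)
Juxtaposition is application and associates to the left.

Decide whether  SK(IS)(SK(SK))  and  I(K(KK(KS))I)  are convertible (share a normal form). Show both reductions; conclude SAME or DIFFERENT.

Answer: DIFFERENT — A ⇓ SK(SK), B ⇓ K

Derivation:
Term A:
  start: SK(IS)(SK(SK))
  [1] K(SK(SK))(IS(SK(SK)))
  [2] SK(SK)

Term B:
  start: I(K(KK(KS))I)
  [1] K(KK(KS))I
  [2] KK(KS)
  [3] K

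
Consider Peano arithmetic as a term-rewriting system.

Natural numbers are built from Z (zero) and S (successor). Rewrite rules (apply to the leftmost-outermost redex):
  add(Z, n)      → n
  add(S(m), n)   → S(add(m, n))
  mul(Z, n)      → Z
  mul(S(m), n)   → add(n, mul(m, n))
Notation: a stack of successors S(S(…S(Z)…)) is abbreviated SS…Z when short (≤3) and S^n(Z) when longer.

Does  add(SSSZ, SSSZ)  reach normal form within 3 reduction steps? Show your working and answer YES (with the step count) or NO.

  start: add(SSSZ, SSSZ)
  step 1: S(add(SSZ, SSSZ))
  step 2: S(S(add(SZ, SSSZ)))
  step 3: S(S(S(add(Z, SSSZ))))

Answer: NO — after 3 steps the term is S(S(S(add(Z, SSSZ)))), not yet normal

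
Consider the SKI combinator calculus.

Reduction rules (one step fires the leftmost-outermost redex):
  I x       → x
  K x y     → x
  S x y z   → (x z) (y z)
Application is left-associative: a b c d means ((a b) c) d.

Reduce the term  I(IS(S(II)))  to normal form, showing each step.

Answer: normal form = S(SI)  (in 3 steps)

Derivation:
  start: I(IS(S(II)))
  [1] IS(S(II))
  [2] S(S(II))
  [3] S(SI)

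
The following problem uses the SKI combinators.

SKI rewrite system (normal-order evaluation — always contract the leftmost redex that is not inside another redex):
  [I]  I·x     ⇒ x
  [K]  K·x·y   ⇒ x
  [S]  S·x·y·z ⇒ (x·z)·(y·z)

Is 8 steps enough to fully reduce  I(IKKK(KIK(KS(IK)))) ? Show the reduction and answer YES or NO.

Answer: YES — reaches normal form KS in 6 ≤ 8 steps

Working:
  start: I(IKKK(KIK(KS(IK))))
  [1] IKKK(KIK(KS(IK)))
  [2] KKK(KIK(KS(IK)))
  [3] K(KIK(KS(IK)))
  [4] K(I(KS(IK)))
  [5] K(KS(IK))
  [6] KS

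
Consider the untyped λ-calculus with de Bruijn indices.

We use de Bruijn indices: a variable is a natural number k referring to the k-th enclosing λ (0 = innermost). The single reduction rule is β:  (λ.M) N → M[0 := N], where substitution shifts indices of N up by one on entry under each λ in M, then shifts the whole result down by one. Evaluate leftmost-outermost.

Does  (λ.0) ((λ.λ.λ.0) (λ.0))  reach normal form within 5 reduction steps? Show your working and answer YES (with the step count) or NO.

  start: (λ.0) ((λ.λ.λ.0) (λ.0))
  →1  (λ.λ.λ.0) (λ.0)
  →2  λ.λ.0

Answer: YES — reaches normal form λ.λ.0 in 2 ≤ 5 steps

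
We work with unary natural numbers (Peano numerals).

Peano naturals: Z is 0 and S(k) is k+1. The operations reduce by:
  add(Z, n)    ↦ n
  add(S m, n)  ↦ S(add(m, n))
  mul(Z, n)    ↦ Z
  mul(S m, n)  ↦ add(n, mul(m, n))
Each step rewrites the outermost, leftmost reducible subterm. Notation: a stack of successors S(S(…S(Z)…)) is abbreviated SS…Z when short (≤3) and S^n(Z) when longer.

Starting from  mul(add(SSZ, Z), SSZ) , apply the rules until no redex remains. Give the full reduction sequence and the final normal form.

Answer: normal form = S^4(Z)  (in 12 steps)

Derivation:
  start: mul(add(SSZ, Z), SSZ)
  →1  mul(S(add(SZ, Z)), SSZ)
  →2  add(SSZ, mul(add(SZ, Z), SSZ))
  →3  S(add(SZ, mul(add(SZ, Z), SSZ)))
  →4  S(S(add(Z, mul(add(SZ, Z), SSZ))))
  →5  S(S(mul(add(SZ, Z), SSZ)))
  →6  S(S(mul(S(add(Z, Z)), SSZ)))
  →7  S(S(add(SSZ, mul(add(Z, Z), SSZ))))
  →8  S(S(S(add(SZ, mul(add(Z, Z), SSZ)))))
  →9  S(S(S(S(add(Z, mul(add(Z, Z), SSZ))))))
  →10  S(S(S(S(mul(add(Z, Z), SSZ)))))
  →11  S(S(S(S(mul(Z, SSZ)))))
  →12  S^4(Z)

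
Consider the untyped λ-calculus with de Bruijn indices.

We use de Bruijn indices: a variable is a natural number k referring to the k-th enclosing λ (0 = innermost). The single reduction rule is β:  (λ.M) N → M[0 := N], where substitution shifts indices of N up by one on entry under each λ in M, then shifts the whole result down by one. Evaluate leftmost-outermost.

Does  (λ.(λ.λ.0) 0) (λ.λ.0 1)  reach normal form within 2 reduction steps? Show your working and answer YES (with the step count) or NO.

  start: (λ.(λ.λ.0) 0) (λ.λ.0 1)
  →1  (λ.λ.0) (λ.λ.0 1)
  →2  λ.0

Answer: YES — reaches normal form λ.0 in 2 ≤ 2 steps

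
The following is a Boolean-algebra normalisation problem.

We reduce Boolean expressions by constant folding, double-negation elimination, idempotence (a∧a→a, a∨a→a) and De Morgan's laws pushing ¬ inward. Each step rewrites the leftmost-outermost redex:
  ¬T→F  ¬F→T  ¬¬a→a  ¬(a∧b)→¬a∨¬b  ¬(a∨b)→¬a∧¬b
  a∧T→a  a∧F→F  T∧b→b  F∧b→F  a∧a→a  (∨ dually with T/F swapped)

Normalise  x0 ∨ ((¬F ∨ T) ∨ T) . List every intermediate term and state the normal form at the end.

Answer: normal form = T  (in 2 steps)

Working:
  start: x0 ∨ ((¬F ∨ T) ∨ T)
  step 1: x0 ∨ T
  step 2: T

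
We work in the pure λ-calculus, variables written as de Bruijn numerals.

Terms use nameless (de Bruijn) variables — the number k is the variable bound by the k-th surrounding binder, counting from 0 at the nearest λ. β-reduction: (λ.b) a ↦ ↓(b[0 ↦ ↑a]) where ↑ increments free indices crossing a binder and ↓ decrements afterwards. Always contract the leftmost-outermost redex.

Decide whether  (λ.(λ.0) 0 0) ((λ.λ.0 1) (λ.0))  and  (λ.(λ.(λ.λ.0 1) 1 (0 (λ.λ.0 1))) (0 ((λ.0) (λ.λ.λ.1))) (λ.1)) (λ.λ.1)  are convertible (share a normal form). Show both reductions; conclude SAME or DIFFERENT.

Term A:
  start: (λ.(λ.0) 0 0) ((λ.λ.0 1) (λ.0))
  [1] (λ.0) ((λ.λ.0 1) (λ.0)) ((λ.λ.0 1) (λ.0))
  [2] (λ.λ.0 1) (λ.0) ((λ.λ.0 1) (λ.0))
  [3] (λ.0 (λ.0)) ((λ.λ.0 1) (λ.0))
  [4] (λ.λ.0 1) (λ.0) (λ.0)
  [5] (λ.0 (λ.0)) (λ.0)
  [6] (λ.0) (λ.0)
  [7] λ.0

Term B:
  start: (λ.(λ.(λ.λ.0 1) 1 (0 (λ.λ.0 1))) (0 ((λ.0) (λ.λ.λ.1))) (λ.1)) (λ.λ.1)
  [1] (λ.(λ.λ.0 1) (λ.λ.1) (0 (λ.λ.0 1))) ((λ.λ.1) ((λ.0) (λ.λ.λ.1))) (λ.λ.λ.1)
  [2] (λ.λ.0 1) (λ.λ.1) ((λ.λ.1) ((λ.0) (λ.λ.λ.1)) (λ.λ.0 1)) (λ.λ.λ.1)
  [3] (λ.0 (λ.λ.1)) ((λ.λ.1) ((λ.0) (λ.λ.λ.1)) (λ.λ.0 1)) (λ.λ.λ.1)
  [4] (λ.λ.1) ((λ.0) (λ.λ.λ.1)) (λ.λ.0 1) (λ.λ.1) (λ.λ.λ.1)
  [5] (λ.(λ.0) (λ.λ.λ.1)) (λ.λ.0 1) (λ.λ.1) (λ.λ.λ.1)
  [6] (λ.0) (λ.λ.λ.1) (λ.λ.1) (λ.λ.λ.1)
  [7] (λ.λ.λ.1) (λ.λ.1) (λ.λ.λ.1)
  [8] (λ.λ.1) (λ.λ.λ.1)
  [9] λ.λ.λ.λ.1

Answer: DIFFERENT — A ⇓ λ.0, B ⇓ λ.λ.λ.λ.1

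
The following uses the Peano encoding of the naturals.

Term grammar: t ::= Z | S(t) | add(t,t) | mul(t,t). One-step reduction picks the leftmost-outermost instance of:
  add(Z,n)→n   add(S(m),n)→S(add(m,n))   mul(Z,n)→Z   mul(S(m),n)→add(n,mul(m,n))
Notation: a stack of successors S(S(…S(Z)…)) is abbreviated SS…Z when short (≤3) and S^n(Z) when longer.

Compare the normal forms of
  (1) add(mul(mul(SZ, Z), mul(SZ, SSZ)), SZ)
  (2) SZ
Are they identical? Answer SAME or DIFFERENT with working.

Answer: SAME — A ⇓ SZ, B ⇓ SZ

Working:
Term A:
  start: add(mul(mul(SZ, Z), mul(SZ, SSZ)), SZ)
  [1] add(mul(add(Z, mul(Z, Z)), mul(SZ, SSZ)), SZ)
  [2] add(mul(mul(Z, Z), mul(SZ, SSZ)), SZ)
  [3] add(mul(Z, mul(SZ, SSZ)), SZ)
  [4] add(Z, SZ)
  [5] SZ

Term B:
  start: SZ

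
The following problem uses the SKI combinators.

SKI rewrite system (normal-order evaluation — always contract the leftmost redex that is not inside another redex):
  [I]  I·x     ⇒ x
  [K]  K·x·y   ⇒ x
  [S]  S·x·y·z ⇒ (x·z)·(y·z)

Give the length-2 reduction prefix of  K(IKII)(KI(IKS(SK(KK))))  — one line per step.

  start: K(IKII)(KI(IKS(SK(KK))))
  step 1: IKII
  step 2: KII

Answer: after 2 steps: KII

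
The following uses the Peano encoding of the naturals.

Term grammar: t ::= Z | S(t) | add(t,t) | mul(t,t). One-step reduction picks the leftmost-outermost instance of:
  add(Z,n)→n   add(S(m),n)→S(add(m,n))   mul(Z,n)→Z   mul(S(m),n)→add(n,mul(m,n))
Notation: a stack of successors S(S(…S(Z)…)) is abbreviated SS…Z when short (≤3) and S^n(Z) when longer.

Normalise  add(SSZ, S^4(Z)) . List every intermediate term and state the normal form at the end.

  start: add(SSZ, S^4(Z))
  →1  S(add(SZ, S^4(Z)))
  →2  S(S(add(Z, S^4(Z))))
  →3  S^6(Z)

Answer: normal form = S^6(Z)  (in 3 steps)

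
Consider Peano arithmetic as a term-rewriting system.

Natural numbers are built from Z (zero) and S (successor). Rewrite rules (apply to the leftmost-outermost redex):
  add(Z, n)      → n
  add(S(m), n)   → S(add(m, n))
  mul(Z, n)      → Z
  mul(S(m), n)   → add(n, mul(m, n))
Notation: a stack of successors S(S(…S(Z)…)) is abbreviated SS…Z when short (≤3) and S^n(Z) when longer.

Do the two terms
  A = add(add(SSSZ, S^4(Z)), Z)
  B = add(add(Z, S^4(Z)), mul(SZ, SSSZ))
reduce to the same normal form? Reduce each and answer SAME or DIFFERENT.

Answer: SAME — A ⇓ S^7(Z), B ⇓ S^7(Z)

Derivation:
Term A:
  start: add(add(SSSZ, S^4(Z)), Z)
  →1  add(S(add(SSZ, S^4(Z))), Z)
  →2  S(add(add(SSZ, S^4(Z)), Z))
  →3  S(add(S(add(SZ, S^4(Z))), Z))
  →4  S(S(add(add(SZ, S^4(Z)), Z)))
  →5  S(S(add(S(add(Z, S^4(Z))), Z)))
  →6  S(S(S(add(add(Z, S^4(Z)), Z))))
  →7  S(S(S(add(S^4(Z), Z))))
  →8  S(S(S(S(add(SSSZ, Z)))))
  →9  S(S(S(S(S(add(SSZ, Z))))))
  →10  S(S(S(S(S(S(add(SZ, Z)))))))
  →11  S(S(S(S(S(S(S(add(Z, Z))))))))
  →12  S^7(Z)

Term B:
  start: add(add(Z, S^4(Z)), mul(SZ, SSSZ))
  →1  add(S^4(Z), mul(SZ, SSSZ))
  →2  S(add(SSSZ, mul(SZ, SSSZ)))
  →3  S(S(add(SSZ, mul(SZ, SSSZ))))
  →4  S(S(S(add(SZ, mul(SZ, SSSZ)))))
  →5  S(S(S(S(add(Z, mul(SZ, SSSZ))))))
  →6  S(S(S(S(mul(SZ, SSSZ)))))
  →7  S(S(S(S(add(SSSZ, mul(Z, SSSZ))))))
  →8  S(S(S(S(S(add(SSZ, mul(Z, SSSZ)))))))
  →9  S(S(S(S(S(S(add(SZ, mul(Z, SSSZ))))))))
  →10  S(S(S(S(S(S(S(add(Z, mul(Z, SSSZ)))))))))
  →11  S(S(S(S(S(S(S(mul(Z, SSSZ))))))))
  →12  S^7(Z)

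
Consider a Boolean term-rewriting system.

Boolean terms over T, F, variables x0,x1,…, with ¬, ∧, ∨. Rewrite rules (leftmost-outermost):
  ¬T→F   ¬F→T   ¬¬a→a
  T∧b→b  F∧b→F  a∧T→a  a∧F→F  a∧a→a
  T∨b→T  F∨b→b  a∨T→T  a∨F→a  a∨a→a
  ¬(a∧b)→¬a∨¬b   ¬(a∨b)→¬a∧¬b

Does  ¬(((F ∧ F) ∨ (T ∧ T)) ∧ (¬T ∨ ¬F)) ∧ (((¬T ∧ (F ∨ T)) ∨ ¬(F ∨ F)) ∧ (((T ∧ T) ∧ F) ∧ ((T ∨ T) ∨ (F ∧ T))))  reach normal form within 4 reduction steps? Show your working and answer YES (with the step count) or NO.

  start: ¬(((F ∧ F) ∨ (T ∧ T)) ∧ (¬T ∨ ¬F)) ∧ (((¬T ∧ (F ∨ T)) ∨ ¬(F ∨ F)) ∧ (((T ∧ T) ∧ F) ∧ ((T ∨ T) ∨ (F ∧ T))))
  →1  (¬((F ∧ F) ∨ (T ∧ T)) ∨ ¬(¬T ∨ ¬F)) ∧ (((¬T ∧ (F ∨ T)) ∨ ¬(F ∨ F)) ∧ (((T ∧ T) ∧ F) ∧ ((T ∨ T) ∨ (F ∧ T))))
  →2  ((¬(F ∧ F) ∧ ¬(T ∧ T)) ∨ ¬(¬T ∨ ¬F)) ∧ (((¬T ∧ (F ∨ T)) ∨ ¬(F ∨ F)) ∧ (((T ∧ T) ∧ F) ∧ ((T ∨ T) ∨ (F ∧ T))))
  →3  (((¬F ∨ ¬F) ∧ ¬(T ∧ T)) ∨ ¬(¬T ∨ ¬F)) ∧ (((¬T ∧ (F ∨ T)) ∨ ¬(F ∨ F)) ∧ (((T ∧ T) ∧ F) ∧ ((T ∨ T) ∨ (F ∧ T))))
  →4  ((¬F ∧ ¬(T ∧ T)) ∨ ¬(¬T ∨ ¬F)) ∧ (((¬T ∧ (F ∨ T)) ∨ ¬(F ∨ F)) ∧ (((T ∧ T) ∧ F) ∧ ((T ∨ T) ∨ (F ∧ T))))

Answer: NO — after 4 steps the term is ((¬F ∧ ¬(T ∧ T)) ∨ ¬(¬T ∨ ¬F)) ∧ (((¬T ∧ (F ∨ T)) ∨ ¬(F ∨ F)) ∧ (((T ∧ T) ∧ F) ∧ ((T ∨ T) ∨ (F ∧ T)))), not yet normal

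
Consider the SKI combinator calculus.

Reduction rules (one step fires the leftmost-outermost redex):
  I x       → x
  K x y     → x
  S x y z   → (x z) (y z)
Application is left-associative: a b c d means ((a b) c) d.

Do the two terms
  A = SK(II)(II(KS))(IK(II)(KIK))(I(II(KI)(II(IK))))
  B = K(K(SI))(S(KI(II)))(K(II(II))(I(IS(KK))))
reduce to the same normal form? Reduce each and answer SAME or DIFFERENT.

Answer: SAME — A ⇓ SI, B ⇓ SI

Working:
Term A:
  start: SK(II)(II(KS))(IK(II)(KIK))(I(II(KI)(II(IK))))
  step 1: K(II(KS))(II(II(KS)))(IK(II)(KIK))(I(II(KI)(II(IK))))
  step 2: II(KS)(IK(II)(KIK))(I(II(KI)(II(IK))))
  step 3: I(KS)(IK(II)(KIK))(I(II(KI)(II(IK))))
  step 4: KS(IK(II)(KIK))(I(II(KI)(II(IK))))
  step 5: S(I(II(KI)(II(IK))))
  step 6: S(II(KI)(II(IK)))
  step 7: S(I(KI)(II(IK)))
  step 8: S(KI(II(IK)))
  step 9: SI

Term B:
  start: K(K(SI))(S(KI(II)))(K(II(II))(I(IS(KK))))
  step 1: K(SI)(K(II(II))(I(IS(KK))))
  step 2: SI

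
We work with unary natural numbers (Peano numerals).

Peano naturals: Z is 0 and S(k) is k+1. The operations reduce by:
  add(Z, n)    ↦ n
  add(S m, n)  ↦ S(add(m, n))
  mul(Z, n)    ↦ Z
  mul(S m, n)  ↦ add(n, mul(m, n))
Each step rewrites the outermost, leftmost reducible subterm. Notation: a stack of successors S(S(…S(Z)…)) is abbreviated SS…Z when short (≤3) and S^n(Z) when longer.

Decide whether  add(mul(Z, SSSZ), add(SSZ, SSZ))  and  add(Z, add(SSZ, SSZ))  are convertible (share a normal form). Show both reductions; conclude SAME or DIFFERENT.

Term A:
  start: add(mul(Z, SSSZ), add(SSZ, SSZ))
  step 1: add(Z, add(SSZ, SSZ))
  step 2: add(SSZ, SSZ)
  step 3: S(add(SZ, SSZ))
  step 4: S(S(add(Z, SSZ)))
  step 5: S^4(Z)

Term B:
  start: add(Z, add(SSZ, SSZ))
  step 1: add(SSZ, SSZ)
  step 2: S(add(SZ, SSZ))
  step 3: S(S(add(Z, SSZ)))
  step 4: S^4(Z)

Answer: SAME — A ⇓ S^4(Z), B ⇓ S^4(Z)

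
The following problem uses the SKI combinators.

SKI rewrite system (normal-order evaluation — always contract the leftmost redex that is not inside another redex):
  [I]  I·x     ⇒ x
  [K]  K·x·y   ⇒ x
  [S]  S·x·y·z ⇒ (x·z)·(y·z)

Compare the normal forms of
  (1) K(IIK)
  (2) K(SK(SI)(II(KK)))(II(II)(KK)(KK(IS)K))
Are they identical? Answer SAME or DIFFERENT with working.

Answer: SAME — A ⇓ KK, B ⇓ KK

Reduction:
Term A:
  start: K(IIK)
  →1  K(IK)
  →2  KK

Term B:
  start: K(SK(SI)(II(KK)))(II(II)(KK)(KK(IS)K))
  →1  SK(SI)(II(KK))
  →2  K(II(KK))(SI(II(KK)))
  →3  II(KK)
  →4  I(KK)
  →5  KK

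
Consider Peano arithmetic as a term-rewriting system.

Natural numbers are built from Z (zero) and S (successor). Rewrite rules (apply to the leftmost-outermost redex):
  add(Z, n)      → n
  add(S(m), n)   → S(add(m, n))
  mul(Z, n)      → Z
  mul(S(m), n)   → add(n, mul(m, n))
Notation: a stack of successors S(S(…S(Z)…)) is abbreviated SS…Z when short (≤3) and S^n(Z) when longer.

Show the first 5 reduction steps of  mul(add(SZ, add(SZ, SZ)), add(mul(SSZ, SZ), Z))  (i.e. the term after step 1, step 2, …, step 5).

  start: mul(add(SZ, add(SZ, SZ)), add(mul(SSZ, SZ), Z))
  step 1: mul(S(add(Z, add(SZ, SZ))), add(mul(SSZ, SZ), Z))
  step 2: add(add(mul(SSZ, SZ), Z), mul(add(Z, add(SZ, SZ)), add(mul(SSZ, SZ), Z)))
  step 3: add(add(add(SZ, mul(SZ, SZ)), Z), mul(add(Z, add(SZ, SZ)), add(mul(SSZ, SZ), Z)))
  step 4: add(add(S(add(Z, mul(SZ, SZ))), Z), mul(add(Z, add(SZ, SZ)), add(mul(SSZ, SZ), Z)))
  step 5: add(S(add(add(Z, mul(SZ, SZ)), Z)), mul(add(Z, add(SZ, SZ)), add(mul(SSZ, SZ), Z)))

Answer: after 5 steps: add(S(add(add(Z, mul(SZ, SZ)), Z)), mul(add(Z, add(SZ, SZ)), add(mul(SSZ, SZ), Z)))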